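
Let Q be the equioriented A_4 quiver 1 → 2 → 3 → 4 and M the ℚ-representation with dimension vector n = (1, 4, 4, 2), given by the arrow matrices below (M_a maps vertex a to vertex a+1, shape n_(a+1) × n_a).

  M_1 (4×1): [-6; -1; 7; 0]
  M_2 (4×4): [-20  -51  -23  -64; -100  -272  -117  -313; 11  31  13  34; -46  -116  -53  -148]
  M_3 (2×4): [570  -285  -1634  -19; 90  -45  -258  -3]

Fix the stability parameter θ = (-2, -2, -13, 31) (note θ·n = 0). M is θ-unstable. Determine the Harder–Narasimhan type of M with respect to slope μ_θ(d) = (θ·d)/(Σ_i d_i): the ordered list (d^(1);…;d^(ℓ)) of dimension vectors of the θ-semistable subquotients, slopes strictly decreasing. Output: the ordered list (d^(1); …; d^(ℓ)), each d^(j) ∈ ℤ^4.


Barcode: M ≅ I[1,3], I[2,3]^2, I[2,4], I[4,4]. HN layers by μ_θ (3 steps, strictly decreasing):
  μ^(1)=31; μ^(2)=-17/3; μ^(3)=-15/2

((0, 0, 0, 2); (1, 1, 1, 0); (0, 3, 3, 0))


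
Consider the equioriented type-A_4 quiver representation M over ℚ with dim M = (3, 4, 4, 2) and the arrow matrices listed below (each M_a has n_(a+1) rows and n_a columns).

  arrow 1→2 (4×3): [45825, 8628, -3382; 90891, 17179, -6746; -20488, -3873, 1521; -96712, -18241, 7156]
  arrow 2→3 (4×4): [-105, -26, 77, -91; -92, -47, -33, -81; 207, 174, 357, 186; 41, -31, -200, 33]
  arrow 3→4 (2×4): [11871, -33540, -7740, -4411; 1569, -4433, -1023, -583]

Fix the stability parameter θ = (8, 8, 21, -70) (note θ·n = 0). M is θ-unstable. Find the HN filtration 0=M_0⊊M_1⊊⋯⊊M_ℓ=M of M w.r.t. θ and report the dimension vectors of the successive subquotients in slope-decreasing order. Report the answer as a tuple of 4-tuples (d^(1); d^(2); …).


Interval decomposition of M: I[1,2], I[1,4]^2, I[2,3], I[3,3].
HN type (ℓ=3): μ^(1)=21; μ^(2)=8; μ^(3)=-33/4

((0, 0, 2, 0); (1, 2, 0, 0); (2, 2, 2, 2))


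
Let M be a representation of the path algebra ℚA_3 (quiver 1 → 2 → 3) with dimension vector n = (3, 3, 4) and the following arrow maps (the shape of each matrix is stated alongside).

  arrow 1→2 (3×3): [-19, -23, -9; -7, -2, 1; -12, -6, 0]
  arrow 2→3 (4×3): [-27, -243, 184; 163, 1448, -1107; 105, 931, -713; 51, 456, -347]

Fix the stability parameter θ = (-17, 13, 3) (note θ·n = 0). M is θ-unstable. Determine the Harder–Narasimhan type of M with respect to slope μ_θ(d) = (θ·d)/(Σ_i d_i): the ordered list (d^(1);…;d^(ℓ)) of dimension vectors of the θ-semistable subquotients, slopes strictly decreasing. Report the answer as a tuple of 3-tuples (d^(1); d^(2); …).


Via rank(M_{q-1}∘⋯∘M_p): M ≅ I[1,1], I[1,3]^2, I[2,3], I[3,3].
μ_θ-semistable layers: μ^(1)=8; μ^(2)=3; μ^(3)=-17

((0, 3, 3); (0, 0, 1); (3, 0, 0))


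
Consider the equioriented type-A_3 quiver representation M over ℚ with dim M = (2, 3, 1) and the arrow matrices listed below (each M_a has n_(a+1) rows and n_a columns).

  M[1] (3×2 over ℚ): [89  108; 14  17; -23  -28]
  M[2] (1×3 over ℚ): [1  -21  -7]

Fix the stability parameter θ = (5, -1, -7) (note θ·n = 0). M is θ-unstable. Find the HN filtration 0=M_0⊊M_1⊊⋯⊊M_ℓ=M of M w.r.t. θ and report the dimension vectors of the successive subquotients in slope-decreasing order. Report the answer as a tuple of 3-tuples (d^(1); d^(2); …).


Interval decomposition of M: I[1,2], I[1,3], I[2,2].
HN type (ℓ=2): μ^(1)=2; μ^(2)=-1

((1, 1, 0); (1, 2, 1))


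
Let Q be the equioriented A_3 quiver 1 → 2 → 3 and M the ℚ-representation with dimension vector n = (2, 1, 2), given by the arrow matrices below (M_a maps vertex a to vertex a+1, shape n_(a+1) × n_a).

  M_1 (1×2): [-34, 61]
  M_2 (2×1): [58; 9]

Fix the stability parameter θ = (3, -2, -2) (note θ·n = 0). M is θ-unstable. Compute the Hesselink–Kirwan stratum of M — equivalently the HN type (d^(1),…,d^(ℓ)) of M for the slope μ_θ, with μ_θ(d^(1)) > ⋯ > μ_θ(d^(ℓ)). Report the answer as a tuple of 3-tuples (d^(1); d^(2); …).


Via rank(M_{q-1}∘⋯∘M_p): M ≅ I[1,1], I[1,3], I[3,3].
μ_θ-semistable layers: μ^(1)=3; μ^(2)=-1/3; μ^(3)=-2

((1, 0, 0); (1, 1, 1); (0, 0, 1))


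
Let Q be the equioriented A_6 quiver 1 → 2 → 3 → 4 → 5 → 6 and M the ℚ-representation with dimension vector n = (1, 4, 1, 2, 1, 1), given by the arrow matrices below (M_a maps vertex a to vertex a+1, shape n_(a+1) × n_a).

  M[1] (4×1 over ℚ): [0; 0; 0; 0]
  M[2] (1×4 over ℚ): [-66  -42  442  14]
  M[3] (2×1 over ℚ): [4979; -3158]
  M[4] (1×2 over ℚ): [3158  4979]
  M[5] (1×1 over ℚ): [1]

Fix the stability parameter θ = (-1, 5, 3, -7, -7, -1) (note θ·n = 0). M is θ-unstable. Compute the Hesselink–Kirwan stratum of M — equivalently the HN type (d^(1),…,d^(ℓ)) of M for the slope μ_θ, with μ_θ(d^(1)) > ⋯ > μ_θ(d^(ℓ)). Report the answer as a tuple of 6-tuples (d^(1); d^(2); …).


Via rank(M_{q-1}∘⋯∘M_p): M ≅ I[1,1], I[2,2]^3, I[2,4], I[4,6].
μ_θ-semistable layers: μ^(1)=5; μ^(2)=1/3; μ^(3)=-1; μ^(4)=-7

((0, 3, 0, 0, 0, 0); (0, 1, 1, 1, 0, 0); (1, 0, 0, 0, 0, 1); (0, 0, 0, 1, 1, 0))


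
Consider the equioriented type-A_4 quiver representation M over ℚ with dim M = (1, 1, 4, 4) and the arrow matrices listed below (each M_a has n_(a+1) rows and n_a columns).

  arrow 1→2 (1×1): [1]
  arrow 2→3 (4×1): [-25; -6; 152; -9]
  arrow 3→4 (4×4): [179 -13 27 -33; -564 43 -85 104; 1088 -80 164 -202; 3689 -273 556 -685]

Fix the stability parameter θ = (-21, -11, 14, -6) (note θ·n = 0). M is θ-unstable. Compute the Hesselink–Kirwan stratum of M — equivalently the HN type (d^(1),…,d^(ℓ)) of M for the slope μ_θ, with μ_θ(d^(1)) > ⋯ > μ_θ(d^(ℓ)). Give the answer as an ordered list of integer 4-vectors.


Interval decomposition of M: I[1,4], I[3,4]^3.
HN type (ℓ=3): μ^(1)=4; μ^(2)=-11; μ^(3)=-21

((0, 0, 4, 4); (0, 1, 0, 0); (1, 0, 0, 0))


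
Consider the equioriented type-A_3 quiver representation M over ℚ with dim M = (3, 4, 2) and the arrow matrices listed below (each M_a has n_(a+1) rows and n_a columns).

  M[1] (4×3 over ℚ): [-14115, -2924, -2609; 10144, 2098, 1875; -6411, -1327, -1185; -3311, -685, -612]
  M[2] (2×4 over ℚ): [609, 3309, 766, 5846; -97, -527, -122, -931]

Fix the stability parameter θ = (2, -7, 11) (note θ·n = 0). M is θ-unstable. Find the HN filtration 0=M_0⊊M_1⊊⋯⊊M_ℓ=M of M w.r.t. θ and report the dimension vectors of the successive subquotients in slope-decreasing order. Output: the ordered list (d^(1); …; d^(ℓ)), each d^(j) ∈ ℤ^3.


Interval decomposition of M: I[1,2], I[1,3]^2, I[2,2].
HN type (ℓ=3): μ^(1)=11; μ^(2)=-5/2; μ^(3)=-7

((0, 0, 2); (3, 3, 0); (0, 1, 0))


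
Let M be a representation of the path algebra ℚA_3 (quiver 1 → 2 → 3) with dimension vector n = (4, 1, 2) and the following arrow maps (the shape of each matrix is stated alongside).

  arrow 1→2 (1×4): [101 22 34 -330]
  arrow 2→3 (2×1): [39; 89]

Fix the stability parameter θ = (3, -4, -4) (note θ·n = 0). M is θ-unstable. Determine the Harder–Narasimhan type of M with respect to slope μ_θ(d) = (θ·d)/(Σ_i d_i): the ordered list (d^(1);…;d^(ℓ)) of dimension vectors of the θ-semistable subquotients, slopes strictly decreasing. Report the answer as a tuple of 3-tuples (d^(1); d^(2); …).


Via rank(M_{q-1}∘⋯∘M_p): M ≅ I[1,1]^3, I[1,3], I[3,3].
μ_θ-semistable layers: μ^(1)=3; μ^(2)=-5/3; μ^(3)=-4

((3, 0, 0); (1, 1, 1); (0, 0, 1))


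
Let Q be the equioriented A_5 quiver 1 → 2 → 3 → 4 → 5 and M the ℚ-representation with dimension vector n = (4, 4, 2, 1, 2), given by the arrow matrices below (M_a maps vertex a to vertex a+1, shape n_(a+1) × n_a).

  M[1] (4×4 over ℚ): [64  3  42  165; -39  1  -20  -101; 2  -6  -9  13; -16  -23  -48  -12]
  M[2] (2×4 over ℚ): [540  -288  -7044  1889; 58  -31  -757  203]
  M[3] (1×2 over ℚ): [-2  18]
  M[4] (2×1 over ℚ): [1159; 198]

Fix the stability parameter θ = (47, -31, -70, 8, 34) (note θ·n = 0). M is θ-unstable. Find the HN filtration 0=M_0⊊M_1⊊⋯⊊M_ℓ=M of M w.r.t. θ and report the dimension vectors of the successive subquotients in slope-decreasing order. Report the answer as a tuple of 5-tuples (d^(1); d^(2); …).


Interval decomposition of M: I[1,2]^2, I[1,3], I[1,5], I[5,5].
HN type (ℓ=3): μ^(1)=34; μ^(2)=8; μ^(3)=-18

((0, 0, 0, 0, 2); (2, 2, 0, 1, 0); (2, 2, 2, 0, 0))


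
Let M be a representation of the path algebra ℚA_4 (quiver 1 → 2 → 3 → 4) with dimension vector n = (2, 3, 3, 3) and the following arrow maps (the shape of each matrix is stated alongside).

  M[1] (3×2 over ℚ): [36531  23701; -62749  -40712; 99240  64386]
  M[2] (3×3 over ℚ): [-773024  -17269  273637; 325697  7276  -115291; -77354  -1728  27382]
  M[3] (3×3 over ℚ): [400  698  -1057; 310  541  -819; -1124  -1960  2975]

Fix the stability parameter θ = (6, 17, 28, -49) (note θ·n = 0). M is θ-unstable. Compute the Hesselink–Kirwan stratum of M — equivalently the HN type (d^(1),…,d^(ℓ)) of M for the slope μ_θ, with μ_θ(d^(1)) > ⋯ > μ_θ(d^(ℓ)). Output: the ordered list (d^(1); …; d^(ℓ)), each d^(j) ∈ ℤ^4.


Via rank(M_{q-1}∘⋯∘M_p): M ≅ I[1,3], I[1,4], I[2,2], I[3,4], I[4,4].
μ_θ-semistable layers: μ^(1)=28; μ^(2)=17; μ^(3)=6; μ^(4)=1/2; μ^(5)=-21/2; μ^(6)=-49

((0, 0, 1, 0); (0, 2, 0, 0); (1, 0, 0, 0); (1, 1, 1, 1); (0, 0, 1, 1); (0, 0, 0, 1))


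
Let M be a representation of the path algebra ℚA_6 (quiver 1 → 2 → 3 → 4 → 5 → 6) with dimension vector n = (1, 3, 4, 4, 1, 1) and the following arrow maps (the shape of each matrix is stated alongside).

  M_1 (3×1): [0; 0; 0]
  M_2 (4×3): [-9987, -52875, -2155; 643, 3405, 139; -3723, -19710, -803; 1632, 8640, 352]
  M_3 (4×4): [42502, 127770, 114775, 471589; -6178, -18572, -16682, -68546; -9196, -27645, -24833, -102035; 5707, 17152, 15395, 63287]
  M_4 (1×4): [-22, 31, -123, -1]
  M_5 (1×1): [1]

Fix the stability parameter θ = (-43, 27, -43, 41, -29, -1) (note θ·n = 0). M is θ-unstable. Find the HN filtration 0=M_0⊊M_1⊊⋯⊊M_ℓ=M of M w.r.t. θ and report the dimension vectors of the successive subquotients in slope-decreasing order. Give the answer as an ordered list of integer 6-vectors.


Via rank(M_{q-1}∘⋯∘M_p): M ≅ I[1,1], I[2,2], I[2,4], I[2,6], I[3,3], I[3,4], I[4,4].
μ_θ-semistable layers: μ^(1)=41; μ^(2)=27; μ^(3)=11/3; μ^(4)=-8; μ^(5)=-43

((0, 0, 0, 3, 0, 0); (0, 1, 0, 0, 0, 0); (0, 0, 0, 1, 1, 1); (0, 2, 2, 0, 0, 0); (1, 0, 2, 0, 0, 0))


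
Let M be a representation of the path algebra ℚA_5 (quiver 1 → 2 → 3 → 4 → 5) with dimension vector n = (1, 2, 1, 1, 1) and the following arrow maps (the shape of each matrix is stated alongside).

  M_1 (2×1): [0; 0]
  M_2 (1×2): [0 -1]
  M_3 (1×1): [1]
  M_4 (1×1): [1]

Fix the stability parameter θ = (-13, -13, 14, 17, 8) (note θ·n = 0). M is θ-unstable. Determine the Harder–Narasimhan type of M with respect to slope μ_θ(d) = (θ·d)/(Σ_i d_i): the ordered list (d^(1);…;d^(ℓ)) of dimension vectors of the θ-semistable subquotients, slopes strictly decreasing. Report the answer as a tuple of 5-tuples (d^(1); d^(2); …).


Barcode: M ≅ I[1,1], I[2,2], I[2,5]. HN layers by μ_θ (2 steps, strictly decreasing):
  μ^(1)=13; μ^(2)=-13

((0, 0, 1, 1, 1); (1, 2, 0, 0, 0))


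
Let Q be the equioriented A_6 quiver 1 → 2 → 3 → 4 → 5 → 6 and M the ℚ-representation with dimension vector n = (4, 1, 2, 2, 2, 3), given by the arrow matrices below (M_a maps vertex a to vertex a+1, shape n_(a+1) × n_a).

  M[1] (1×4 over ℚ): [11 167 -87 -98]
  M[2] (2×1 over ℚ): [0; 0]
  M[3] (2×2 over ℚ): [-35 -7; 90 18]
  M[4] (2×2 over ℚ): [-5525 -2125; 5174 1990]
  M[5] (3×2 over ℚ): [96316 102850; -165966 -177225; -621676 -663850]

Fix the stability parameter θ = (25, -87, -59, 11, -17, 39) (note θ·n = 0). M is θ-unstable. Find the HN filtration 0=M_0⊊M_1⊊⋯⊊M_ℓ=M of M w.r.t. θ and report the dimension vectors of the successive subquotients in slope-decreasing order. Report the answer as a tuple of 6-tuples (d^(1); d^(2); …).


Interval decomposition of M: I[1,1]^3, I[1,2], I[3,3], I[3,5], I[4,4], I[5,6], I[6,6]^2.
HN type (ℓ=7): μ^(1)=39; μ^(2)=25; μ^(3)=11; μ^(4)=-3; μ^(5)=-17; μ^(6)=-31; μ^(7)=-59

((0, 0, 0, 0, 0, 3); (3, 0, 0, 0, 0, 0); (0, 0, 0, 1, 0, 0); (0, 0, 0, 1, 1, 0); (0, 0, 0, 0, 1, 0); (1, 1, 0, 0, 0, 0); (0, 0, 2, 0, 0, 0))


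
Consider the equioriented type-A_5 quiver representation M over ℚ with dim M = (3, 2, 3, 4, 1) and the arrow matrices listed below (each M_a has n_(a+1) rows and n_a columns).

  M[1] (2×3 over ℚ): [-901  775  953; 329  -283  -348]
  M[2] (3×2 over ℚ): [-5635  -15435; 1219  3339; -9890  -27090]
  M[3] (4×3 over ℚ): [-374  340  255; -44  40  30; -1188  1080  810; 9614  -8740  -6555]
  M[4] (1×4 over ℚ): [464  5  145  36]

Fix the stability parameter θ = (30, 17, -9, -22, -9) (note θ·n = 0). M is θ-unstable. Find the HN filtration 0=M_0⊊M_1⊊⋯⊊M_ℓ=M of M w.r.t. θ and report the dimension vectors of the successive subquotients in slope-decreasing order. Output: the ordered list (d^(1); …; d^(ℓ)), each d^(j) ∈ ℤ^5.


Via rank(M_{q-1}∘⋯∘M_p): M ≅ I[1,1], I[1,2], I[1,3], I[3,3], I[3,5], I[4,4]^3.
μ_θ-semistable layers: μ^(1)=30; μ^(2)=47/2; μ^(3)=38/3; μ^(4)=-9; μ^(5)=-31/2; μ^(6)=-22

((1, 0, 0, 0, 0); (1, 1, 0, 0, 0); (1, 1, 1, 0, 0); (0, 0, 1, 0, 1); (0, 0, 1, 1, 0); (0, 0, 0, 3, 0))


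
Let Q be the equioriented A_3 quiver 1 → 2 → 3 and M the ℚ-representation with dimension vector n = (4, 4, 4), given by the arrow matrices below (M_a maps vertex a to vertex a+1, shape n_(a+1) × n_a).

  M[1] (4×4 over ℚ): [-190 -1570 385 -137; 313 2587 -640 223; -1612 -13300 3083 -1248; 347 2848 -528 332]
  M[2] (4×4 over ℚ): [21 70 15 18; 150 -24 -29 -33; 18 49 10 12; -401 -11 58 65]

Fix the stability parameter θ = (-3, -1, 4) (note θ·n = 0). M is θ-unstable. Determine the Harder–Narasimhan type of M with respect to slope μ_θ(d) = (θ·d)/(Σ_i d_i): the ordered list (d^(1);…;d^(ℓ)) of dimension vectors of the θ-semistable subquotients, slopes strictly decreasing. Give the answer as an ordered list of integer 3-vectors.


Barcode: M ≅ I[1,2], I[1,3]^3, I[3,3]. HN layers by μ_θ (3 steps, strictly decreasing):
  μ^(1)=4; μ^(2)=-1; μ^(3)=-3

((0, 0, 4); (0, 4, 0); (4, 0, 0))


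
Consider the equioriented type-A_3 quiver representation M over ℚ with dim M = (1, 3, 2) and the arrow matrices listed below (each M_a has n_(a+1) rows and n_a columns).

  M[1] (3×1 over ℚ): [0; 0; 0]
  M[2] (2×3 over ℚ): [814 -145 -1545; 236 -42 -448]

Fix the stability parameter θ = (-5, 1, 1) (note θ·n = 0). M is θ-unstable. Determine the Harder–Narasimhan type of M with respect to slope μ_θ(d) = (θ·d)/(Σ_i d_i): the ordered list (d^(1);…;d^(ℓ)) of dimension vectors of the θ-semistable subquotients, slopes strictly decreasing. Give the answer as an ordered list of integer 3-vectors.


Interval decomposition of M: I[1,1], I[2,2], I[2,3]^2.
HN type (ℓ=2): μ^(1)=1; μ^(2)=-5

((0, 3, 2); (1, 0, 0))


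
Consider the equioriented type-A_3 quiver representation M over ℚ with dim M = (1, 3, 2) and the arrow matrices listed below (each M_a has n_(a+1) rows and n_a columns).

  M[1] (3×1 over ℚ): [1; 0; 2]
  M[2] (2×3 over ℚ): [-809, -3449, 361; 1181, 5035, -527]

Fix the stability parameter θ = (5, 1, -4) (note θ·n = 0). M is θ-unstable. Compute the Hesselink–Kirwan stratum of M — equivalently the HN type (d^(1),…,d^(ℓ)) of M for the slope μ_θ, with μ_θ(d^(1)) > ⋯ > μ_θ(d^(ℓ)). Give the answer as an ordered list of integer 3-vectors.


Interval decomposition of M: I[1,3], I[2,2], I[2,3].
HN type (ℓ=3): μ^(1)=1; μ^(2)=2/3; μ^(3)=-3/2

((0, 1, 0); (1, 1, 1); (0, 1, 1))


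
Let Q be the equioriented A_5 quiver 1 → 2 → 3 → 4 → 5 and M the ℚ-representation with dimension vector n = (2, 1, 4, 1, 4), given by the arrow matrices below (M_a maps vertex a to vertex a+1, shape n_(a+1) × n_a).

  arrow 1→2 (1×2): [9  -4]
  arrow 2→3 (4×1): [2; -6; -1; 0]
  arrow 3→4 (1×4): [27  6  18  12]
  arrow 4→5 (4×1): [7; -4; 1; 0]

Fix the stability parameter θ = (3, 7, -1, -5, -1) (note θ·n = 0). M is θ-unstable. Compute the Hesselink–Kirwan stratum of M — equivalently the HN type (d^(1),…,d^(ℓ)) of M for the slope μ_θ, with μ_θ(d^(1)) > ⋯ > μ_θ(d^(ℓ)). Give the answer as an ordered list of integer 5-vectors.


Via rank(M_{q-1}∘⋯∘M_p): M ≅ I[1,1], I[1,3], I[3,3]^2, I[3,5], I[5,5]^3.
μ_θ-semistable layers: μ^(1)=3; μ^(2)=-1; μ^(3)=-3

((2, 1, 1, 0, 0); (0, 0, 2, 0, 4); (0, 0, 1, 1, 0))


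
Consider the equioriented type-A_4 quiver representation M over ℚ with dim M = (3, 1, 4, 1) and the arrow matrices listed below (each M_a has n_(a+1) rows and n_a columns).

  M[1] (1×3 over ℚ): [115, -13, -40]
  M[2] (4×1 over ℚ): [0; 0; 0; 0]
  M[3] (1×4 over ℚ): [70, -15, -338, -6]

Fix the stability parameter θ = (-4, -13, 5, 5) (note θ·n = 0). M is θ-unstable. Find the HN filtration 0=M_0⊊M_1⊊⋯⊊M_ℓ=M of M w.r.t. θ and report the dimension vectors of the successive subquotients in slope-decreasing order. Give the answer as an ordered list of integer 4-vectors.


Barcode: M ≅ I[1,1]^2, I[1,2], I[3,3]^3, I[3,4]. HN layers by μ_θ (3 steps, strictly decreasing):
  μ^(1)=5; μ^(2)=-4; μ^(3)=-17/2

((0, 0, 4, 1); (2, 0, 0, 0); (1, 1, 0, 0))


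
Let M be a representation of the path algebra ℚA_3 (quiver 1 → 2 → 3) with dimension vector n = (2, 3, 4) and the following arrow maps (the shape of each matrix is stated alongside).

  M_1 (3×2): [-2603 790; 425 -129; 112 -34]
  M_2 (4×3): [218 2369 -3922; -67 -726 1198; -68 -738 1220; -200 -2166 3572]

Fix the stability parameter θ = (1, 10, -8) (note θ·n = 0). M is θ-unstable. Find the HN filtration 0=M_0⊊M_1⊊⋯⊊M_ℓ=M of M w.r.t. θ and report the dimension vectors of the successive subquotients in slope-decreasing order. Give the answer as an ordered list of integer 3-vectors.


Barcode: M ≅ I[1,3]^2, I[2,2], I[3,3]^2. HN layers by μ_θ (3 steps, strictly decreasing):
  μ^(1)=10; μ^(2)=1; μ^(3)=-8

((0, 1, 0); (2, 2, 2); (0, 0, 2))


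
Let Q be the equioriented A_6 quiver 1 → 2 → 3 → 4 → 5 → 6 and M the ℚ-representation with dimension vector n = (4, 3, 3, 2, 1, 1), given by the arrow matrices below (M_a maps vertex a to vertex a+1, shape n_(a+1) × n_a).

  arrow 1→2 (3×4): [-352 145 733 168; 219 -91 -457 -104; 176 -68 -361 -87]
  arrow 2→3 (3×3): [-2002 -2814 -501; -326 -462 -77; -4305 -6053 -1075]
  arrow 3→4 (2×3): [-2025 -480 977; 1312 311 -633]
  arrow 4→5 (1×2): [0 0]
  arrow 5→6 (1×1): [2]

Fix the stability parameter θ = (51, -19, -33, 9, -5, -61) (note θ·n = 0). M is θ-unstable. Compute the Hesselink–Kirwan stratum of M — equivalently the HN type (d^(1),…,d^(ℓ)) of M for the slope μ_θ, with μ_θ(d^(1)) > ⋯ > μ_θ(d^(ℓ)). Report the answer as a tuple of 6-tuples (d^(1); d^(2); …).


Interval decomposition of M: I[1,1], I[1,3], I[1,4]^2, I[5,6].
HN type (ℓ=4): μ^(1)=51; μ^(2)=9; μ^(3)=-1/3; μ^(4)=-33

((1, 0, 0, 0, 0, 0); (0, 0, 0, 2, 0, 0); (3, 3, 3, 0, 0, 0); (0, 0, 0, 0, 1, 1))


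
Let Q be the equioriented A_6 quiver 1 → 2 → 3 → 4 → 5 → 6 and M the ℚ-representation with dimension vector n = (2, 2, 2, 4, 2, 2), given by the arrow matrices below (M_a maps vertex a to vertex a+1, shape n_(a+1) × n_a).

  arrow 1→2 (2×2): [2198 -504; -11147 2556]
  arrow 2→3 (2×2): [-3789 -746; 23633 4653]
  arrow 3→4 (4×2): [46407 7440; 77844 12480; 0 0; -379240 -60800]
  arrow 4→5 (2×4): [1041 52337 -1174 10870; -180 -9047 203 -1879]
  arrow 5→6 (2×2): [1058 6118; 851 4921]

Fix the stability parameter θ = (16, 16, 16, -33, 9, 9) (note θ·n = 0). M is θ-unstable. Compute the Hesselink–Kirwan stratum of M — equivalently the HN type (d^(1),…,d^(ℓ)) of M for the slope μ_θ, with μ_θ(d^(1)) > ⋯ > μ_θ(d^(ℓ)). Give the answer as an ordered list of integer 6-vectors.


Barcode: M ≅ I[1,1], I[1,3], I[2,6], I[4,4]^2, I[4,5], I[6,6]. HN layers by μ_θ (4 steps, strictly decreasing):
  μ^(1)=16; μ^(2)=9; μ^(3)=-1/3; μ^(4)=-33

((2, 1, 1, 0, 0, 0); (0, 0, 0, 0, 2, 2); (0, 1, 1, 1, 0, 0); (0, 0, 0, 3, 0, 0))


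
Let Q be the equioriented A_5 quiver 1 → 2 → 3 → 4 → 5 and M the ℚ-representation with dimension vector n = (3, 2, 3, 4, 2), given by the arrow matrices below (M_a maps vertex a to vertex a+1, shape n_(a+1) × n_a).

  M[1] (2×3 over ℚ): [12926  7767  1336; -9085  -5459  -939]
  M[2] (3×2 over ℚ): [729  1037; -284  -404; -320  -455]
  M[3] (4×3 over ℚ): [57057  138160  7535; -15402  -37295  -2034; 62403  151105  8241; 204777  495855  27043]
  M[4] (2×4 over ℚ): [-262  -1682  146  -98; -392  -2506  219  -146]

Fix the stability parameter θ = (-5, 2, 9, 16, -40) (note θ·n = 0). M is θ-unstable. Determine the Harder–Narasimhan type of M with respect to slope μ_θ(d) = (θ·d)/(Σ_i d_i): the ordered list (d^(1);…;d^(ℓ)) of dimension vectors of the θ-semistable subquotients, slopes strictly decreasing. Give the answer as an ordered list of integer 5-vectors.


Interval decomposition of M: I[1,1], I[1,3], I[1,5], I[3,4], I[4,4], I[4,5].
HN type (ℓ=6): μ^(1)=16; μ^(2)=9; μ^(3)=2; μ^(4)=-13/4; μ^(5)=-5; μ^(6)=-12

((0, 0, 0, 2, 0); (0, 0, 2, 0, 0); (0, 1, 0, 0, 0); (0, 1, 1, 1, 1); (3, 0, 0, 0, 0); (0, 0, 0, 1, 1))


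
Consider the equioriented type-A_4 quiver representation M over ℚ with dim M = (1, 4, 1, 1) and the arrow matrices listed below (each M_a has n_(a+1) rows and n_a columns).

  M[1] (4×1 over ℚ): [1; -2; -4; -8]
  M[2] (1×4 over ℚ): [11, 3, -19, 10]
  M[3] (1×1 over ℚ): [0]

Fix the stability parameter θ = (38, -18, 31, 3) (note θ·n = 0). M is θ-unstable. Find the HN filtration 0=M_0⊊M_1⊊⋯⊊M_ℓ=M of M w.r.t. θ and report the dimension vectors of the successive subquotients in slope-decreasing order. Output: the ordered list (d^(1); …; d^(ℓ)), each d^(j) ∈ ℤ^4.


Barcode: M ≅ I[1,3], I[2,2]^3, I[4,4]. HN layers by μ_θ (4 steps, strictly decreasing):
  μ^(1)=31; μ^(2)=10; μ^(3)=3; μ^(4)=-18

((0, 0, 1, 0); (1, 1, 0, 0); (0, 0, 0, 1); (0, 3, 0, 0))


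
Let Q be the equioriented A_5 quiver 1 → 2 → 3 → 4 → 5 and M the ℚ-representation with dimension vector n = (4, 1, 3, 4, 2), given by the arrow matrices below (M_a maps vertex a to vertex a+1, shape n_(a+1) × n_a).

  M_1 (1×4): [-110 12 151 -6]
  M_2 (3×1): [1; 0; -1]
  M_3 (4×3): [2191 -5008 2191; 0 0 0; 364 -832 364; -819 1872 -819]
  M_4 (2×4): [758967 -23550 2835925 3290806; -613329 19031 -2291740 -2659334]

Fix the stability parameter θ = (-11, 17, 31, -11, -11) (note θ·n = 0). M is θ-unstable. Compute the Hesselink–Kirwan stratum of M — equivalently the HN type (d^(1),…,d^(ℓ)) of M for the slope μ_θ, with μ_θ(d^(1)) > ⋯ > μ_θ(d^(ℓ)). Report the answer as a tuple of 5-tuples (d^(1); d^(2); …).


Barcode: M ≅ I[1,1]^3, I[1,3], I[3,3], I[3,5], I[4,4]^2, I[4,5]. HN layers by μ_θ (4 steps, strictly decreasing):
  μ^(1)=31; μ^(2)=17; μ^(3)=3; μ^(4)=-11

((0, 0, 2, 0, 0); (0, 1, 0, 0, 0); (0, 0, 1, 1, 1); (4, 0, 0, 3, 1))


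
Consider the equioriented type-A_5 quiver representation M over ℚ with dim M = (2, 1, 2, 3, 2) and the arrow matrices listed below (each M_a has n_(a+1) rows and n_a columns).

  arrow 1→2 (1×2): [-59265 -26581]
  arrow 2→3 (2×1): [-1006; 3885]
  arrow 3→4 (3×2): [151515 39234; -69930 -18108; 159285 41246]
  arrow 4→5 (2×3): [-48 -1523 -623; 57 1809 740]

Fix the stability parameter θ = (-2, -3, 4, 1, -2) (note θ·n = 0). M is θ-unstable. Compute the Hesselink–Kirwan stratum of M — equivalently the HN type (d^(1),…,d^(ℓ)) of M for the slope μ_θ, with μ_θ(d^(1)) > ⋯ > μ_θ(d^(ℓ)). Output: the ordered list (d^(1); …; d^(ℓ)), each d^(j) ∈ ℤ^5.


Via rank(M_{q-1}∘⋯∘M_p): M ≅ I[1,1], I[1,3], I[3,5], I[4,4], I[4,5].
μ_θ-semistable layers: μ^(1)=4; μ^(2)=1; μ^(3)=-1/2; μ^(4)=-2; μ^(5)=-5/2

((0, 0, 1, 0, 0); (0, 0, 1, 2, 1); (0, 0, 0, 1, 1); (1, 0, 0, 0, 0); (1, 1, 0, 0, 0))


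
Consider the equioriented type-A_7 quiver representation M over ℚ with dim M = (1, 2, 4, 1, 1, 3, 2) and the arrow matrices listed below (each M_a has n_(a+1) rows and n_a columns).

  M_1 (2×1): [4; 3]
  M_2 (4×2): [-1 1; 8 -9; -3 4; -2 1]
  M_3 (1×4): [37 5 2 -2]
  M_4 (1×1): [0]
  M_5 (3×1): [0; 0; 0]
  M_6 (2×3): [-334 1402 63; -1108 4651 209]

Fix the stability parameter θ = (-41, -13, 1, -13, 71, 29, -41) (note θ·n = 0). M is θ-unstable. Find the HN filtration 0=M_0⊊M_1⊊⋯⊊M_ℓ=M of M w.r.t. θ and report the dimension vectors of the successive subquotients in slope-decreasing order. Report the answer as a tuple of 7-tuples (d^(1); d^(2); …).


Interval decomposition of M: I[1,4], I[2,3], I[3,3]^2, I[5,5], I[6,6], I[6,7]^2.
HN type (ℓ=6): μ^(1)=71; μ^(2)=29; μ^(3)=1; μ^(4)=-6; μ^(5)=-13; μ^(6)=-41

((0, 0, 0, 0, 1, 0, 0); (0, 0, 0, 0, 0, 1, 0); (0, 0, 3, 0, 0, 0, 0); (0, 0, 1, 1, 0, 2, 2); (0, 2, 0, 0, 0, 0, 0); (1, 0, 0, 0, 0, 0, 0))


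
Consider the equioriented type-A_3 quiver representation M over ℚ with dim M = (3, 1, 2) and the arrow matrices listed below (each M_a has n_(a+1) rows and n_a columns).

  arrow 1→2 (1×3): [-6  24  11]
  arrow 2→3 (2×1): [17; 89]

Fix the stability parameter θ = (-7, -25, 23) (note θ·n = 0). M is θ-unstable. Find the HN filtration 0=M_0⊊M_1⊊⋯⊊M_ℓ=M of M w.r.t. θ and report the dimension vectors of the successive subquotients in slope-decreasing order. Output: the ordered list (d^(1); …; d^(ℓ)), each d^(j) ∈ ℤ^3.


Barcode: M ≅ I[1,1]^2, I[1,3], I[3,3]. HN layers by μ_θ (3 steps, strictly decreasing):
  μ^(1)=23; μ^(2)=-7; μ^(3)=-16

((0, 0, 2); (2, 0, 0); (1, 1, 0))


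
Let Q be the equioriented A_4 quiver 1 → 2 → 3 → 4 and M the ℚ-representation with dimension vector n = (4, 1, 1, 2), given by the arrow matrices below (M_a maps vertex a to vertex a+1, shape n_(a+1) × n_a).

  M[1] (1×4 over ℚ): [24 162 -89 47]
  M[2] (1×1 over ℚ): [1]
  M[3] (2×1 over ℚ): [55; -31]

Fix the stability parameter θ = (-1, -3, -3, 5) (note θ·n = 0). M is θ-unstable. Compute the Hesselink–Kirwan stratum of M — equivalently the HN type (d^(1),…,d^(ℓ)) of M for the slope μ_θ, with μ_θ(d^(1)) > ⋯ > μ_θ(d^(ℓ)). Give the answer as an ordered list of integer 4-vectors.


Barcode: M ≅ I[1,1]^3, I[1,4], I[4,4]. HN layers by μ_θ (3 steps, strictly decreasing):
  μ^(1)=5; μ^(2)=-1; μ^(3)=-7/3

((0, 0, 0, 2); (3, 0, 0, 0); (1, 1, 1, 0))


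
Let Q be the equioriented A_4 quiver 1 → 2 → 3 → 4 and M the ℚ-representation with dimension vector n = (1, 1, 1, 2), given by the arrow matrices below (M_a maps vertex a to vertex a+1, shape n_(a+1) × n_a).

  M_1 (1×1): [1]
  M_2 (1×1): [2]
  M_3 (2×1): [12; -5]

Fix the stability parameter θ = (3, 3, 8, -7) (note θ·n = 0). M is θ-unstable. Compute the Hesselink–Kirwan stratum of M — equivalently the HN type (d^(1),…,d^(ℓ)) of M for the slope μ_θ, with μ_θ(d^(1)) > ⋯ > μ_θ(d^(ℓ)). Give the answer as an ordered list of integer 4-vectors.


Interval decomposition of M: I[1,4], I[4,4].
HN type (ℓ=2): μ^(1)=7/4; μ^(2)=-7

((1, 1, 1, 1); (0, 0, 0, 1))


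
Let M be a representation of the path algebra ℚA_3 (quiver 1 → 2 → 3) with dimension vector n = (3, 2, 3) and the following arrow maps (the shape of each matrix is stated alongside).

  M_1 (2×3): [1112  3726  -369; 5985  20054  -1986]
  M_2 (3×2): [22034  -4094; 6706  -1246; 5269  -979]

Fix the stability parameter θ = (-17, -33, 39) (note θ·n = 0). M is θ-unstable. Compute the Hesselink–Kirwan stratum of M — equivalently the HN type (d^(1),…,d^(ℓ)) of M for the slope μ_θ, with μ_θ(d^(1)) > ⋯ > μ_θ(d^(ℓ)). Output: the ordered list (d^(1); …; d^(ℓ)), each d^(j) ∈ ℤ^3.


Via rank(M_{q-1}∘⋯∘M_p): M ≅ I[1,1], I[1,2], I[1,3], I[3,3]^2.
μ_θ-semistable layers: μ^(1)=39; μ^(2)=-17; μ^(3)=-25

((0, 0, 3); (1, 0, 0); (2, 2, 0))


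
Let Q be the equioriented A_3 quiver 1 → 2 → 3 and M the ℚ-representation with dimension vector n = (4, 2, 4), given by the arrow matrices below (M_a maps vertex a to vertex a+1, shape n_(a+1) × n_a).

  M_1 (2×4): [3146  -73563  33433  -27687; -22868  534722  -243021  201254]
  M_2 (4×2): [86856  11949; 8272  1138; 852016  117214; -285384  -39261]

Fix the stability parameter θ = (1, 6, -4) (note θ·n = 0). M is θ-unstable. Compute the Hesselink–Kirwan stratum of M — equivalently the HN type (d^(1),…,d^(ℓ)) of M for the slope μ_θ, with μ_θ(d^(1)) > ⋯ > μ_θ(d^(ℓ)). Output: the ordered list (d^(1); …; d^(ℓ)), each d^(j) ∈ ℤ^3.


Barcode: M ≅ I[1,1]^2, I[1,2], I[1,3], I[3,3]^3. HN layers by μ_θ (3 steps, strictly decreasing):
  μ^(1)=6; μ^(2)=1; μ^(3)=-4

((0, 1, 0); (4, 1, 1); (0, 0, 3))


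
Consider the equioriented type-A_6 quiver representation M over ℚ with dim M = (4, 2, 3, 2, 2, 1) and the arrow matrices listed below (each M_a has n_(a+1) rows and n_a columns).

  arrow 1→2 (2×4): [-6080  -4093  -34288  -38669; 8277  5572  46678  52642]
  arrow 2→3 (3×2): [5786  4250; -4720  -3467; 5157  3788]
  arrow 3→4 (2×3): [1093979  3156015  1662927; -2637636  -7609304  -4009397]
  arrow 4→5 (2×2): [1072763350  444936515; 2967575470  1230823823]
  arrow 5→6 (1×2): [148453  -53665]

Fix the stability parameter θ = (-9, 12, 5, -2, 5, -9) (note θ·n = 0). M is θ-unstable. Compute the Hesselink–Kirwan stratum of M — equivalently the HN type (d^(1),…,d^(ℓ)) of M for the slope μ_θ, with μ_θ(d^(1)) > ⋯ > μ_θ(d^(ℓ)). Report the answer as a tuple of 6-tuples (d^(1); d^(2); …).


Barcode: M ≅ I[1,1]^2, I[1,4], I[1,5], I[3,3], I[5,6]. HN layers by μ_θ (3 steps, strictly decreasing):
  μ^(1)=5; μ^(2)=-2; μ^(3)=-9

((0, 2, 3, 2, 1, 0); (0, 0, 0, 0, 1, 1); (4, 0, 0, 0, 0, 0))


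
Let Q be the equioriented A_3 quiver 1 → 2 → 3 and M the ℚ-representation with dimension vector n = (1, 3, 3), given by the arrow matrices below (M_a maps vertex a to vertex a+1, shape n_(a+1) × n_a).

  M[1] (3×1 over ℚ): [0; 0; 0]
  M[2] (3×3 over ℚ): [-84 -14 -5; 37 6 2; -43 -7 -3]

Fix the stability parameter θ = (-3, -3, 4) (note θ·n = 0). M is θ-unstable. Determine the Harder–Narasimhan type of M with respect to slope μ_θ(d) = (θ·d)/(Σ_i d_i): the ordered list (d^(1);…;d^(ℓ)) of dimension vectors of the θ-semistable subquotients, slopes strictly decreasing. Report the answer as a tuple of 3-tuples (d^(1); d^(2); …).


Interval decomposition of M: I[1,1], I[2,3]^3.
HN type (ℓ=2): μ^(1)=4; μ^(2)=-3

((0, 0, 3); (1, 3, 0))


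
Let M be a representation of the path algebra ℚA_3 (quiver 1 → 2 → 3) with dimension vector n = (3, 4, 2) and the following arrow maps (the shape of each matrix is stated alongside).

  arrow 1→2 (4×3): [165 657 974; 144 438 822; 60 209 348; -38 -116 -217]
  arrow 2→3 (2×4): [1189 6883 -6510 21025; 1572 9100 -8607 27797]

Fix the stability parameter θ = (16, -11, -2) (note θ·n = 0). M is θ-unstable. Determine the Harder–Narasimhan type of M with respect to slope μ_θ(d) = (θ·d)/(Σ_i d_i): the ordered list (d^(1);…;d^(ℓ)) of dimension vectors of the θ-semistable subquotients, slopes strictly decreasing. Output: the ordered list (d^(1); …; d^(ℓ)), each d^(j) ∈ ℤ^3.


Interval decomposition of M: I[1,2], I[1,3]^2, I[2,2].
HN type (ℓ=3): μ^(1)=5/2; μ^(2)=1; μ^(3)=-11

((1, 1, 0); (2, 2, 2); (0, 1, 0))


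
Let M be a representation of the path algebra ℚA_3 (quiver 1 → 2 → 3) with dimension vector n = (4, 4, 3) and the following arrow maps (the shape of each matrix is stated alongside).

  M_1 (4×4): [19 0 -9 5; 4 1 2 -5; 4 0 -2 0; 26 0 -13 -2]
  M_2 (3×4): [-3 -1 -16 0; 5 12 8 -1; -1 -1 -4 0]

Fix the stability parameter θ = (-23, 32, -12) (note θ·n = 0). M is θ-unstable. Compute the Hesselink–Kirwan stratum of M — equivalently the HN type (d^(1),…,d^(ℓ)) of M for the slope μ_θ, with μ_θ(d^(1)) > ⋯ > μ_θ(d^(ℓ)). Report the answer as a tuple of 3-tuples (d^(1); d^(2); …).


Interval decomposition of M: I[1,2], I[1,3]^3.
HN type (ℓ=3): μ^(1)=32; μ^(2)=10; μ^(3)=-23

((0, 1, 0); (0, 3, 3); (4, 0, 0))


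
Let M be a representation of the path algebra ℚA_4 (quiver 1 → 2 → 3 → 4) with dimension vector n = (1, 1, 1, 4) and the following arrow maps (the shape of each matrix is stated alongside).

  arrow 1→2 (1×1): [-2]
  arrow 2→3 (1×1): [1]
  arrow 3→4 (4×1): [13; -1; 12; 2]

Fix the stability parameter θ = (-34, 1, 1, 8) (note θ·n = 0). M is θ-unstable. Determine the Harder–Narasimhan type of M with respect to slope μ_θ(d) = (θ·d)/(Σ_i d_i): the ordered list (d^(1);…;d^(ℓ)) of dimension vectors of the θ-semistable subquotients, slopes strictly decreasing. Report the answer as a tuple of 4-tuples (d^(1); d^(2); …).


Via rank(M_{q-1}∘⋯∘M_p): M ≅ I[1,4], I[4,4]^3.
μ_θ-semistable layers: μ^(1)=8; μ^(2)=1; μ^(3)=-34

((0, 0, 0, 4); (0, 1, 1, 0); (1, 0, 0, 0))


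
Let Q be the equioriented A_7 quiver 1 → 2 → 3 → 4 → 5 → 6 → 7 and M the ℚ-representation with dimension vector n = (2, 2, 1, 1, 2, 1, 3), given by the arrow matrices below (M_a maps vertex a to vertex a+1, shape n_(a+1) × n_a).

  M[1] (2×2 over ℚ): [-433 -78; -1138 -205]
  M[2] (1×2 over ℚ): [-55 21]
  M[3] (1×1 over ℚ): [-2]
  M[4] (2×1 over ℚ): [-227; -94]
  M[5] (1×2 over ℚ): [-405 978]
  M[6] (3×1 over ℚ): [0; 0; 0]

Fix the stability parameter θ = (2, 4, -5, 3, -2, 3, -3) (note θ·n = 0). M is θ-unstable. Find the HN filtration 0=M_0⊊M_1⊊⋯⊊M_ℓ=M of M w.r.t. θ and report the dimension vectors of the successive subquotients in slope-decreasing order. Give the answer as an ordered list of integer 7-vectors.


Interval decomposition of M: I[1,2], I[1,6], I[5,5], I[7,7]^3.
HN type (ℓ=7): μ^(1)=4; μ^(2)=3; μ^(3)=2; μ^(4)=1/2; μ^(5)=1/3; μ^(6)=-2; μ^(7)=-3

((0, 1, 0, 0, 0, 0, 0); (0, 0, 0, 0, 0, 1, 0); (1, 0, 0, 0, 0, 0, 0); (0, 0, 0, 1, 1, 0, 0); (1, 1, 1, 0, 0, 0, 0); (0, 0, 0, 0, 1, 0, 0); (0, 0, 0, 0, 0, 0, 3))


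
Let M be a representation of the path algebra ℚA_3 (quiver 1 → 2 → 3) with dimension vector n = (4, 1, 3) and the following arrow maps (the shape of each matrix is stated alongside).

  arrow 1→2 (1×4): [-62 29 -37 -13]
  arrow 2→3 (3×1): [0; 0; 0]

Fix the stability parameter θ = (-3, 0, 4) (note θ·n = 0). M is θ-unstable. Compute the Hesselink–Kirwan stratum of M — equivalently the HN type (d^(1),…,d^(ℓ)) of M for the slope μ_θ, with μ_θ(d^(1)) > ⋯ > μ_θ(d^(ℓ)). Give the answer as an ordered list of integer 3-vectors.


Via rank(M_{q-1}∘⋯∘M_p): M ≅ I[1,1]^3, I[1,2], I[3,3]^3.
μ_θ-semistable layers: μ^(1)=4; μ^(2)=0; μ^(3)=-3

((0, 0, 3); (0, 1, 0); (4, 0, 0))


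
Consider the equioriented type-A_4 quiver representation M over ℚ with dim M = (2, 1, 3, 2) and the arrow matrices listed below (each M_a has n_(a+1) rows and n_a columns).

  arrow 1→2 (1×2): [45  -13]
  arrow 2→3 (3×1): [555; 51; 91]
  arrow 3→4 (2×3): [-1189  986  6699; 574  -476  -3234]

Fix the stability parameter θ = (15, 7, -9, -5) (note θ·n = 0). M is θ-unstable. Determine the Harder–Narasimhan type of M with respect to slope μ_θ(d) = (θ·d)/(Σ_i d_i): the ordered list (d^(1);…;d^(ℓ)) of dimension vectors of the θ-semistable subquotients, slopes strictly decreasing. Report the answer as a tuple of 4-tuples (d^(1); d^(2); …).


Via rank(M_{q-1}∘⋯∘M_p): M ≅ I[1,1], I[1,3], I[3,3], I[3,4], I[4,4].
μ_θ-semistable layers: μ^(1)=15; μ^(2)=13/3; μ^(3)=-5; μ^(4)=-9

((1, 0, 0, 0); (1, 1, 1, 0); (0, 0, 0, 2); (0, 0, 2, 0))


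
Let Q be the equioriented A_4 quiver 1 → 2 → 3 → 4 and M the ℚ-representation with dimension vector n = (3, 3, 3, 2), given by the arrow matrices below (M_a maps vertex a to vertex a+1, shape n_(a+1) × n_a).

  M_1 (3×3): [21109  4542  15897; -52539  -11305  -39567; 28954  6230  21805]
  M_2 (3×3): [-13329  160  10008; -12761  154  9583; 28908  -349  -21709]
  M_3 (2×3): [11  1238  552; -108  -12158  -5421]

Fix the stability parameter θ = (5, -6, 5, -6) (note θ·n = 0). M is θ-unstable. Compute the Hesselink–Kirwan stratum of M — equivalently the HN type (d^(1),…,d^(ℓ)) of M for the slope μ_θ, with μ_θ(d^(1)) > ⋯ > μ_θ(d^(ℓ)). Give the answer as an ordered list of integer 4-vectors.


Barcode: M ≅ I[1,3], I[1,4]^2. HN layers by μ_θ (2 steps, strictly decreasing):
  μ^(1)=5; μ^(2)=-1/2

((0, 0, 1, 0); (3, 3, 2, 2))


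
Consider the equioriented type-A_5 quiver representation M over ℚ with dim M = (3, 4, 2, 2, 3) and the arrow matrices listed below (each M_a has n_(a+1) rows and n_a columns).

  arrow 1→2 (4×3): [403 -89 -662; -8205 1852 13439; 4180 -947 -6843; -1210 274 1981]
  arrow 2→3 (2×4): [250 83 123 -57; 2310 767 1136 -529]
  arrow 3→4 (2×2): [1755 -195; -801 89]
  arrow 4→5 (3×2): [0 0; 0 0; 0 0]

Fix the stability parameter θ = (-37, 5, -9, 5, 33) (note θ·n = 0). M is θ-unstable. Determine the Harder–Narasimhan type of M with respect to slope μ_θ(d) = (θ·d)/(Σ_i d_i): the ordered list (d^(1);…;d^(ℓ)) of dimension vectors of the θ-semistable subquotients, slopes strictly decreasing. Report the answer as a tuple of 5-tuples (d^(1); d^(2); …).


Via rank(M_{q-1}∘⋯∘M_p): M ≅ I[1,2], I[1,3], I[1,4], I[2,2], I[4,4], I[5,5]^3.
μ_θ-semistable layers: μ^(1)=33; μ^(2)=5; μ^(3)=-2; μ^(4)=-37

((0, 0, 0, 0, 3); (0, 2, 0, 2, 0); (0, 2, 2, 0, 0); (3, 0, 0, 0, 0))


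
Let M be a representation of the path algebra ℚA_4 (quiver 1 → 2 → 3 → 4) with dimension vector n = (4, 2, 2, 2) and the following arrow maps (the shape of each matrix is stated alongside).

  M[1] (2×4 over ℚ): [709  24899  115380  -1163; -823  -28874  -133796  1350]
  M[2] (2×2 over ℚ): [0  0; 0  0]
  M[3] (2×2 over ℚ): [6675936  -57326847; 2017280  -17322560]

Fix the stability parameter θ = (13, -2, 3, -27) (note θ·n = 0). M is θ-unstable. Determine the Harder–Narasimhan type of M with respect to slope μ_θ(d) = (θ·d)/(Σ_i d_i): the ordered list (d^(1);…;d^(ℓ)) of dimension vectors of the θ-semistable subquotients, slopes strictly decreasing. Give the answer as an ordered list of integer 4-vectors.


Via rank(M_{q-1}∘⋯∘M_p): M ≅ I[1,1]^2, I[1,2]^2, I[3,3], I[3,4], I[4,4].
μ_θ-semistable layers: μ^(1)=13; μ^(2)=11/2; μ^(3)=3; μ^(4)=-12; μ^(5)=-27

((2, 0, 0, 0); (2, 2, 0, 0); (0, 0, 1, 0); (0, 0, 1, 1); (0, 0, 0, 1))


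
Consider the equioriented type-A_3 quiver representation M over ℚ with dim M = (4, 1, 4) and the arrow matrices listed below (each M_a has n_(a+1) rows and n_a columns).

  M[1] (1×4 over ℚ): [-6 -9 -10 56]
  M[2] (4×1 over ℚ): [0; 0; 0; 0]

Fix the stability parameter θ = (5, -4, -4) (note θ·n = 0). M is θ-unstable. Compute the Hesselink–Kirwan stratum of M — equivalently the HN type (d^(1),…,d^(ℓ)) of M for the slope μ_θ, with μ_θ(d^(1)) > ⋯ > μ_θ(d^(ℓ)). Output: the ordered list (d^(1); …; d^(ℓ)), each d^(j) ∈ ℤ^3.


Barcode: M ≅ I[1,1]^3, I[1,2], I[3,3]^4. HN layers by μ_θ (3 steps, strictly decreasing):
  μ^(1)=5; μ^(2)=1/2; μ^(3)=-4

((3, 0, 0); (1, 1, 0); (0, 0, 4))


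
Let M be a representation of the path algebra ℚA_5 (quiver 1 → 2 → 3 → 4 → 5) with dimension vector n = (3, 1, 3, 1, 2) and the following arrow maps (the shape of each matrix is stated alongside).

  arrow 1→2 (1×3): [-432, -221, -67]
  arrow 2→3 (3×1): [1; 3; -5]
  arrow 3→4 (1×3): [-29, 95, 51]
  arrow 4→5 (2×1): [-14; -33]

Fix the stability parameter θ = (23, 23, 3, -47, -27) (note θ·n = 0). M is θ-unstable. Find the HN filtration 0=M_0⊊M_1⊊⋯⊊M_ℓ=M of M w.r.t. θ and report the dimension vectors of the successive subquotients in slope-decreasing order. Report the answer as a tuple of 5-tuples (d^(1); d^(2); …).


Via rank(M_{q-1}∘⋯∘M_p): M ≅ I[1,1]^2, I[1,5], I[3,3]^2, I[5,5].
μ_θ-semistable layers: μ^(1)=23; μ^(2)=3; μ^(3)=-5; μ^(4)=-27

((2, 0, 0, 0, 0); (0, 0, 2, 0, 0); (1, 1, 1, 1, 1); (0, 0, 0, 0, 1))
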